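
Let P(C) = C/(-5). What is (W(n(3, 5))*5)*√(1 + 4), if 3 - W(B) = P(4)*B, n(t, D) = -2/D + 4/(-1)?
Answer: -13*√5/5 ≈ -5.8138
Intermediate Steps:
P(C) = -C/5 (P(C) = C*(-⅕) = -C/5)
n(t, D) = -4 - 2/D (n(t, D) = -2/D + 4*(-1) = -2/D - 4 = -4 - 2/D)
W(B) = 3 + 4*B/5 (W(B) = 3 - (-⅕*4)*B = 3 - (-4)*B/5 = 3 + 4*B/5)
(W(n(3, 5))*5)*√(1 + 4) = ((3 + 4*(-4 - 2/5)/5)*5)*√(1 + 4) = ((3 + 4*(-4 - 2*⅕)/5)*5)*√5 = ((3 + 4*(-4 - ⅖)/5)*5)*√5 = ((3 + (⅘)*(-22/5))*5)*√5 = ((3 - 88/25)*5)*√5 = (-13/25*5)*√5 = -13*√5/5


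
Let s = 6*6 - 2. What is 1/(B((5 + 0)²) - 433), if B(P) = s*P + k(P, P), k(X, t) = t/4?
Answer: 4/1693 ≈ 0.0023627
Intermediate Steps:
k(X, t) = t/4 (k(X, t) = t*(¼) = t/4)
s = 34 (s = 36 - 2 = 34)
B(P) = 137*P/4 (B(P) = 34*P + P/4 = 137*P/4)
1/(B((5 + 0)²) - 433) = 1/(137*(5 + 0)²/4 - 433) = 1/((137/4)*5² - 433) = 1/((137/4)*25 - 433) = 1/(3425/4 - 433) = 1/(1693/4) = 4/1693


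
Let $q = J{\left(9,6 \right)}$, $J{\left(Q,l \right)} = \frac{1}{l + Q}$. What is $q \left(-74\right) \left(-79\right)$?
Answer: $\frac{5846}{15} \approx 389.73$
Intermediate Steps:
$J{\left(Q,l \right)} = \frac{1}{Q + l}$
$q = \frac{1}{15}$ ($q = \frac{1}{9 + 6} = \frac{1}{15} \approx 0.066667$)
$q \left(-74\right) \left(-79\right) = \frac{1}{15} \left(-74\right) \left(-79\right) = \left(- \frac{74}{15}\right) \left(-79\right) = \frac{5846}{15}$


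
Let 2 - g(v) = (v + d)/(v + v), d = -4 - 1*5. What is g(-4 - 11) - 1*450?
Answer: -2244/5 ≈ -448.80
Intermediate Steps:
d = -9 (d = -4 - 5 = -9)
g(v) = 2 - (-9 + v)/(2*v) (g(v) = 2 - (v - 9)/(v + v) = 2 - (-9 + v)/(2*v))
g(-4 - 11) - 1*450 = 3*(3 + (-4 - 11))/(2*(-4 - 11)) - 1*450 = (3/2)*(3 - 15)/(-15) - 450 = (3/2)*(-1/15)*(-12) - 450 = 6/5 - 450 = -2244/5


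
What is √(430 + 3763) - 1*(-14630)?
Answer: 14630 + √4193 ≈ 14695.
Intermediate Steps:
√(430 + 3763) - 1*(-14630) = √4193 + 14630 = 14630 + √4193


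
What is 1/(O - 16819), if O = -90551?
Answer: -1/107370 ≈ -9.3136e-6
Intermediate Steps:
1/(O - 16819) = 1/(-90551 - 16819) = 1/(-107370) = -1/107370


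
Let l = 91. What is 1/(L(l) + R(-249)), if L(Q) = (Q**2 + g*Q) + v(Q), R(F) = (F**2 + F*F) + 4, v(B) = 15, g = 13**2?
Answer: 1/147681 ≈ 6.7714e-6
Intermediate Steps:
g = 169
R(F) = 4 + 2*F**2 (R(F) = (F**2 + F**2) + 4 = 2*F**2 + 4 = 4 + 2*F**2)
L(Q) = 15 + Q**2 + 169*Q (L(Q) = (Q**2 + 169*Q) + 15 = 15 + Q**2 + 169*Q)
1/(L(l) + R(-249)) = 1/((15 + 91**2 + 169*91) + (4 + 2*(-249)**2)) = 1/((15 + 8281 + 15379) + (4 + 2*62001)) = 1/(23675 + (4 + 124002)) = 1/(23675 + 124006) = 1/147681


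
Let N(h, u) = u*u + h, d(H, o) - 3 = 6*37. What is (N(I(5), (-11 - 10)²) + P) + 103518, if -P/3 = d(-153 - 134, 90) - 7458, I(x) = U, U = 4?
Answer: 319702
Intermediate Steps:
I(x) = 4
d(H, o) = 225 (d(H, o) = 3 + 6*37 = 3 + 222 = 225)
N(h, u) = h + u² (N(h, u) = u² + h = h + u²)
P = 21699 (P = -3*(225 - 7458) = -3*(-7233) = 21699)
(N(I(5), (-11 - 10)²) + P) + 103518 = ((4 + ((-11 - 10)²)²) + 21699) + 103518 = ((4 + ((-21)²)²) + 21699) + 103518 = ((4 + 441²) + 21699) + 103518 = ((4 + 194481) + 21699) + 103518 = (194485 + 21699) + 103518 = 216184 + 103518 = 319702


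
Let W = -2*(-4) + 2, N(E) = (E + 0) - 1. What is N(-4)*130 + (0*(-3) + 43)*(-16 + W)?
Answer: -908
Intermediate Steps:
N(E) = -1 + E (N(E) = E - 1 = -1 + E)
W = 10 (W = 8 + 2 = 10)
N(-4)*130 + (0*(-3) + 43)*(-16 + W) = (-1 - 4)*130 + (0*(-3) + 43)*(-16 + 10) = -5*130 + (0 + 43)*(-6) = -650 + 43*(-6) = -650 - 258 = -908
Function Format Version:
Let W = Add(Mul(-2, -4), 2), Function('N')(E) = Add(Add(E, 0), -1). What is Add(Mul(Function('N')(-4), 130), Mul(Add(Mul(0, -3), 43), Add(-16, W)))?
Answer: -908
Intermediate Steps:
Function('N')(E) = Add(-1, E) (Function('N')(E) = Add(E, -1) = Add(-1, E))
W = 10 (W = Add(8, 2) = 10)
Add(Mul(Function('N')(-4), 130), Mul(Add(Mul(0, -3), 43), Add(-16, W))) = Add(Mul(Add(-1, -4), 130), Mul(Add(Mul(0, -3), 43), Add(-16, 10))) = Add(Mul(-5, 130), Mul(Add(0, 43), -6)) = Add(-650, Mul(43, -6)) = Add(-650, -258) = -908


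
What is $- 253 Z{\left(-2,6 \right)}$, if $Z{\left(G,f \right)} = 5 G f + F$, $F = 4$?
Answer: $14168$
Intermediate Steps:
$Z{\left(G,f \right)} = 4 + 5 G f$ ($Z{\left(G,f \right)} = 5 G f + 4 = 4 + 5 G f$)
$- 253 Z{\left(-2,6 \right)} = - 253 \left(4 + 5 \left(-2\right) 6\right) = - 253 \left(4 - 60\right) = \left(-253\right) \left(-56\right) = 14168$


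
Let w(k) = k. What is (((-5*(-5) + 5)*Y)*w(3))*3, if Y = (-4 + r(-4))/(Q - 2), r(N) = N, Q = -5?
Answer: 2160/7 ≈ 308.57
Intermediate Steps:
Y = 8/7 (Y = (-4 - 4)/(-5 - 2) = -8/(-7) = -8*(-⅐) = 8/7 ≈ 1.1429)
(((-5*(-5) + 5)*Y)*w(3))*3 = (((-5*(-5) + 5)*(8/7))*3)*3 = (((25 + 5)*(8/7))*3)*3 = ((30*(8/7))*3)*3 = ((240/7)*3)*3 = (720/7)*3 = 2160/7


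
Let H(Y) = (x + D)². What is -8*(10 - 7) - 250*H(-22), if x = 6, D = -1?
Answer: -6274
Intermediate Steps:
H(Y) = 25 (H(Y) = (6 - 1)² = 5² = 25)
-8*(10 - 7) - 250*H(-22) = -8*(10 - 7) - 250*25 = -8*3 - 6250 = -24 - 6250 = -6274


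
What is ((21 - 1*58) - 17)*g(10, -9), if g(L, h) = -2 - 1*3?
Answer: 270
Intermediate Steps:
g(L, h) = -5 (g(L, h) = -2 - 3 = -5)
((21 - 1*58) - 17)*g(10, -9) = ((21 - 1*58) - 17)*(-5) = ((21 - 58) - 17)*(-5) = (-37 - 17)*(-5) = -54*(-5) = 270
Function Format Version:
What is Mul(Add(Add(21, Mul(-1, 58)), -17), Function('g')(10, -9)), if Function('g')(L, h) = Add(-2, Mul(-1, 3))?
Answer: 270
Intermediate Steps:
Function('g')(L, h) = -5 (Function('g')(L, h) = Add(-2, -3) = -5)
Mul(Add(Add(21, Mul(-1, 58)), -17), Function('g')(10, -9)) = Mul(Add(Add(21, Mul(-1, 58)), -17), -5) = Mul(Add(Add(21, -58), -17), -5) = Mul(Add(-37, -17), -5) = Mul(-54, -5) = 270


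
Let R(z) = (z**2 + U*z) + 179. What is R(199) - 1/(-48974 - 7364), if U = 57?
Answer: 2880167575/56338 ≈ 51123.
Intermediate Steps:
R(z) = 179 + z**2 + 57*z (R(z) = (z**2 + 57*z) + 179 = 179 + z**2 + 57*z)
R(199) - 1/(-48974 - 7364) = (179 + 199**2 + 57*199) - 1/(-48974 - 7364) = (179 + 39601 + 11343) - 1/(-56338) = 51123 - 1*(-1/56338) = 51123 + 1/56338 = 2880167575/56338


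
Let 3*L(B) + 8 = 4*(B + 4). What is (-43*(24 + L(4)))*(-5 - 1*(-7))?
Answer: -2752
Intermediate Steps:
L(B) = 8/3 + 4*B/3 (L(B) = -8/3 + (4*(B + 4))/3 = -8/3 + (4*(4 + B))/3 = -8/3 + (16 + 4*B)/3 = -8/3 + (16/3 + 4*B/3) = 8/3 + 4*B/3)
(-43*(24 + L(4)))*(-5 - 1*(-7)) = (-43*(24 + (8/3 + (4/3)*4)))*(-5 - 1*(-7)) = (-43*(24 + (8/3 + 16/3)))*(-5 + 7) = -43*(24 + 8)*2 = -43*32*2 = -1376*2 = -2752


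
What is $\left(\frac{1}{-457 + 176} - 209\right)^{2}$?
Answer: $\frac{3449212900}{78961} \approx 43683.0$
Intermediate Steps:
$\left(\frac{1}{-457 + 176} - 209\right)^{2} = \left(\frac{1}{-281} - 209\right)^{2} = \left(- \frac{1}{281} - 209\right)^{2} = \left(- \frac{58730}{281}\right)^{2} = \frac{3449212900}{78961}$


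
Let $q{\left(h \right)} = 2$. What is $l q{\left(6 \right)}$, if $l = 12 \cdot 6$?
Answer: $144$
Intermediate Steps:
$l = 72$
$l q{\left(6 \right)} = 72 \cdot 2 = 144$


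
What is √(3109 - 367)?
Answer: √2742 ≈ 52.364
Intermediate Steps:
√(3109 - 367) = √2742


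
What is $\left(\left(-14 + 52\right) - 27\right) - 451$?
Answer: $-440$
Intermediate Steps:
$\left(\left(-14 + 52\right) - 27\right) - 451 = \left(38 - 27\right) - 451 = 11 - 451 = -440$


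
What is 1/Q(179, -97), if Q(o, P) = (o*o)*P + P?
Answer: -1/3108074 ≈ -3.2174e-7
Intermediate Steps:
Q(o, P) = P + P*o² (Q(o, P) = o²*P + P = P*o² + P = P + P*o²)
1/Q(179, -97) = 1/(-97*(1 + 179²)) = 1/(-97*(1 + 32041)) = 1/(-97*32042) = 1/(-3108074) = -1/3108074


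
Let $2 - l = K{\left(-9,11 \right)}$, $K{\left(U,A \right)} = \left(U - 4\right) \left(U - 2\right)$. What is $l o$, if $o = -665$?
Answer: $93765$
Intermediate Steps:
$K{\left(U,A \right)} = \left(-4 + U\right) \left(-2 + U\right)$
$l = -141$ ($l = 2 - \left(8 + \left(-9\right)^{2} - -54\right) = 2 - \left(8 + 81 + 54\right) = 2 - 143 = -141$)
$l o = \left(-141\right) \left(-665\right) = 93765$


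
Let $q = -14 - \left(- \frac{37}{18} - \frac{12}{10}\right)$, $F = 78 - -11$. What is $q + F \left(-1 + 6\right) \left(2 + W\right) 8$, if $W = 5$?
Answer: $\frac{2241833}{90} \approx 24909.0$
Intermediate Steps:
$F = 89$ ($F = 78 + 11 = 89$)
$q = - \frac{967}{90}$ ($q = -14 - \left(\left(-37\right) \frac{1}{18} - \frac{6}{5}\right) = -14 - \left(- \frac{37}{18} - \frac{6}{5}\right) = -14 - - \frac{293}{90} = -14 + \frac{293}{90} = - \frac{967}{90} \approx -10.744$)
$q + F \left(-1 + 6\right) \left(2 + W\right) 8 = - \frac{967}{90} + 89 \left(-1 + 6\right) \left(2 + 5\right) 8 = - \frac{967}{90} + 89 \cdot 5 \cdot 7 \cdot 8 = - \frac{967}{90} + 89 \cdot 35 \cdot 8 = - \frac{967}{90} + 89 \cdot 280 = - \frac{967}{90} + 24920 = \frac{2241833}{90}$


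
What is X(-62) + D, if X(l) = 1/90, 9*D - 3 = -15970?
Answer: -17741/10 ≈ -1774.1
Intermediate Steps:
D = -15967/9 (D = 1/3 + (1/9)*(-15970) = 1/3 - 15970/9 = -15967/9 ≈ -1774.1)
X(l) = 1/90
X(-62) + D = 1/90 - 15967/9 = -17741/10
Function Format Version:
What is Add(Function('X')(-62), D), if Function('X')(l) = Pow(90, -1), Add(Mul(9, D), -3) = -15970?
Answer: Rational(-17741, 10) ≈ -1774.1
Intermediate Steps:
D = Rational(-15967, 9) (D = Add(Rational(1, 3), Mul(Rational(1, 9), -15970)) = Add(Rational(1, 3), Rational(-15970, 9)) = Rational(-15967, 9) ≈ -1774.1)
Function('X')(l) = Rational(1, 90)
Add(Function('X')(-62), D) = Add(Rational(1, 90), Rational(-15967, 9)) = Rational(-17741, 10)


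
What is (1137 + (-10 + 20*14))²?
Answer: 1979649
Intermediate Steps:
(1137 + (-10 + 20*14))² = (1137 + (-10 + 280))² = (1137 + 270)² = 1407² = 1979649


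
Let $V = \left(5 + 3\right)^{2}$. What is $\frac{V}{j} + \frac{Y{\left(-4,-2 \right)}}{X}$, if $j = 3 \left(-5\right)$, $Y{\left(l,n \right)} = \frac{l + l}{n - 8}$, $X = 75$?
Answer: $- \frac{532}{125} \approx -4.256$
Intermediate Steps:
$Y{\left(l,n \right)} = \frac{2 l}{-8 + n}$
$V = 64$ ($V = 8^{2} = 64$)
$j = -15$
$\frac{V}{j} + \frac{Y{\left(-4,-2 \right)}}{X} = \frac{64}{-15} + \frac{2 \left(-4\right) \frac{1}{-8 - 2}}{75} = 64 \left(- \frac{1}{15}\right) + 2 \left(-4\right) \frac{1}{-10} \cdot \frac{1}{75} = - \frac{64}{15} + 2 \left(-4\right) \left(- \frac{1}{10}\right) \frac{1}{75} = - \frac{64}{15} + \frac{4}{5} \cdot \frac{1}{75} = - \frac{64}{15} + \frac{4}{375} = - \frac{532}{125}$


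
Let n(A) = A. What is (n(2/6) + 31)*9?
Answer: 282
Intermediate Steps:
(n(2/6) + 31)*9 = (2/6 + 31)*9 = (2*(1/6) + 31)*9 = (1/3 + 31)*9 = (94/3)*9 = 282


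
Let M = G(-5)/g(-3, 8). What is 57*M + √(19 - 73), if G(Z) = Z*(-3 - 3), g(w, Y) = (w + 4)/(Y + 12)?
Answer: 34200 + 3*I*√6 ≈ 34200.0 + 7.3485*I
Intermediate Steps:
g(w, Y) = (4 + w)/(12 + Y)
G(Z) = -6*Z (G(Z) = Z*(-6) = -6*Z)
M = 600 (M = (-6*(-5))/(((4 - 3)/(12 + 8))) = 30/((1/20)) = 30/(((1/20)*1)) = 30/(1/20) = 30*20 = 600)
57*M + √(19 - 73) = 57*600 + √(19 - 73) = 34200 + √(-54) = 34200 + 3*I*√6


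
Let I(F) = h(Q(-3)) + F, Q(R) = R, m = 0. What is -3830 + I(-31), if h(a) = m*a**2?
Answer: -3861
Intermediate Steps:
h(a) = 0 (h(a) = 0*a**2 = 0)
I(F) = F (I(F) = 0 + F = F)
-3830 + I(-31) = -3830 - 31 = -3861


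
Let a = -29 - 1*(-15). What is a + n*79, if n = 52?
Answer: 4094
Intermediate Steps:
a = -14 (a = -29 + 15 = -14)
a + n*79 = -14 + 52*79 = -14 + 4108 = 4094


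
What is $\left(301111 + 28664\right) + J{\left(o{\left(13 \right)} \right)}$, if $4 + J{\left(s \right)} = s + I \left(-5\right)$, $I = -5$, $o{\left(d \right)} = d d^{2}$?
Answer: $331993$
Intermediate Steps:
$o{\left(d \right)} = d^{3}$
$J{\left(s \right)} = 21 + s$ ($J{\left(s \right)} = -4 + \left(s - -25\right) = -4 + \left(s + 25\right) = -4 + \left(25 + s\right) = 21 + s$)
$\left(301111 + 28664\right) + J{\left(o{\left(13 \right)} \right)} = \left(301111 + 28664\right) + \left(21 + 13^{3}\right) = 329775 + \left(21 + 2197\right) = 329775 + 2218 = 331993$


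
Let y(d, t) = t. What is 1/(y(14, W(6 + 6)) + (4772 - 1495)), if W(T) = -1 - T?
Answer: 1/3264 ≈ 0.00030637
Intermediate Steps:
1/(y(14, W(6 + 6)) + (4772 - 1495)) = 1/((-1 - (6 + 6)) + (4772 - 1495)) = 1/((-1 - 1*12) + 3277) = 1/((-1 - 12) + 3277) = 1/(-13 + 3277) = 1/3264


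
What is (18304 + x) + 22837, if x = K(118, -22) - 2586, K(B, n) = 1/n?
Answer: 848209/22 ≈ 38555.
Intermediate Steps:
x = -56893/22 (x = 1/(-22) - 2586 = -1/22 - 2586 = -56893/22 ≈ -2586.0)
(18304 + x) + 22837 = (18304 - 56893/22) + 22837 = 345795/22 + 22837 = 848209/22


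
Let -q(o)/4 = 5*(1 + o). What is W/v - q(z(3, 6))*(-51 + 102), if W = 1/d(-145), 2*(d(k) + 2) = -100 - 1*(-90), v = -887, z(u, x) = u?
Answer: 25332721/6209 ≈ 4080.0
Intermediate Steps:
q(o) = -20 - 20*o (q(o) = -20*(1 + o) = -4*(5 + 5*o) = -20 - 20*o)
d(k) = -7 (d(k) = -2 + (-100 - 1*(-90))/2 = -2 + (-100 + 90)/2 = -2 + (1/2)*(-10) = -2 - 5 = -7)
W = -1/7 (W = 1/(-7) = -1/7 ≈ -0.14286)
W/v - q(z(3, 6))*(-51 + 102) = -1/7/(-887) - (-20 - 20*3)*(-51 + 102) = -1/7*(-1/887) - (-20 - 60)*51 = 1/6209 - (-80)*51 = 1/6209 - 1*(-4080) = 1/6209 + 4080 = 25332721/6209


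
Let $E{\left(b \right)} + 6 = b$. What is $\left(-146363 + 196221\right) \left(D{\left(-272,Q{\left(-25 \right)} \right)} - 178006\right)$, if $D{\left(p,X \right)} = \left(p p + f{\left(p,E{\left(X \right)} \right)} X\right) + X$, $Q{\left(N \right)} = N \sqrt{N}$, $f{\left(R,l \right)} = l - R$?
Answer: $-5965360126 - 1664010750 i \approx -5.9654 \cdot 10^{9} - 1.664 \cdot 10^{9} i$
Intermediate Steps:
$E{\left(b \right)} = -6 + b$
$Q{\left(N \right)} = N^{\frac{3}{2}}$
$D{\left(p,X \right)} = X + p^{2} + X \left(-6 + X - p\right)$ ($D{\left(p,X \right)} = \left(p p + \left(\left(-6 + X\right) - p\right) X\right) + X = \left(p^{2} + \left(-6 + X - p\right) X\right) + X = \left(p^{2} + X \left(-6 + X - p\right)\right) + X = X + p^{2} + X \left(-6 + X - p\right)$)
$\left(-146363 + 196221\right) \left(D{\left(-272,Q{\left(-25 \right)} \right)} - 178006\right) = \left(-146363 + 196221\right) \left(\left(\left(-25\right)^{\frac{3}{2}} + \left(-272\right)^{2} - \left(-25\right)^{\frac{3}{2}} \left(6 - 272 - \left(-25\right)^{\frac{3}{2}}\right)\right) - 178006\right) = 49858 \left(\left(- 125 i + 73984 - - 125 i \left(6 - 272 - - 125 i\right)\right) - 178006\right) = 49858 \left(\left(- 125 i + 73984 - - 125 i \left(6 - 272 + 125 i\right)\right) - 178006\right) = 49858 \left(\left(- 125 i + 73984 - - 125 i \left(-266 + 125 i\right)\right) - 178006\right) = 49858 \left(\left(- 125 i + 73984 + 125 i \left(-266 + 125 i\right)\right) - 178006\right) = 49858 \left(\left(73984 - 125 i + 125 i \left(-266 + 125 i\right)\right) - 178006\right) = 49858 \left(-104022 - 125 i + 125 i \left(-266 + 125 i\right)\right) = -5186328876 - 6232250 i + 6232250 i \left(-266 + 125 i\right)$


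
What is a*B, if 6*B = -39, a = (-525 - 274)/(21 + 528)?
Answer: 10387/1098 ≈ 9.4599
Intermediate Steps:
a = -799/549 ≈ -1.4554
B = -13/2 (B = (1/6)*(-39) = -13/2 ≈ -6.5000)
a*B = -799/549*(-13/2) = 10387/1098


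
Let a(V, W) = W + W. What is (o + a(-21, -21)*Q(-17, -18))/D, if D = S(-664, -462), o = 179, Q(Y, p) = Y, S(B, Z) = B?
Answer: -893/664 ≈ -1.3449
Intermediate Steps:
a(V, W) = 2*W
D = -664
(o + a(-21, -21)*Q(-17, -18))/D = (179 + (2*(-21))*(-17))/(-664) = (179 - 42*(-17))*(-1/664) = (179 + 714)*(-1/664) = 893*(-1/664) = -893/664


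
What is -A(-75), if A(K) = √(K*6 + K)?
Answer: -5*I*√21 ≈ -22.913*I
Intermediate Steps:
A(K) = √7*√K (A(K) = √(6*K + K) = √(7*K) = √7*√K)
-A(-75) = -√7*√(-75) = -√7*5*I*√3 = -5*I*√21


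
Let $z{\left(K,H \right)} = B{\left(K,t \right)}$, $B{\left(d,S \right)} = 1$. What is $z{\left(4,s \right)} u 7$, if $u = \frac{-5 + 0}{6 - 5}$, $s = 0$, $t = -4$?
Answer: $-35$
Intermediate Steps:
$z{\left(K,H \right)} = 1$
$u = -5$ ($u = - \frac{5}{1} = \left(-5\right) 1 = -5$)
$z{\left(4,s \right)} u 7 = 1 \left(-5\right) 7 = \left(-5\right) 7 = -35$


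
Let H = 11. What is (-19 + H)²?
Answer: 64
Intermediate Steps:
(-19 + H)² = (-19 + 11)² = (-8)² = 64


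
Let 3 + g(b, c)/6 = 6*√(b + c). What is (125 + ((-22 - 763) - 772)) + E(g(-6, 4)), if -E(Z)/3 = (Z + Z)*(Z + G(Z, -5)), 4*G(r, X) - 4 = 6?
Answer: 12446 + 7236*I*√2 ≈ 12446.0 + 10233.0*I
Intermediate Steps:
G(r, X) = 5/2 (G(r, X) = 1 + (¼)*6 = 1 + 3/2 = 5/2)
g(b, c) = -18 + 36*√(b + c) (g(b, c) = -18 + 6*(6*√(b + c)) = -18 + 36*√(b + c))
E(Z) = -6*Z*(5/2 + Z) (E(Z) = -3*(Z + Z)*(Z + 5/2) = -3*2*Z*(5/2 + Z) = -6*Z*(5/2 + Z))
(125 + ((-22 - 763) - 772)) + E(g(-6, 4)) = (125 + ((-22 - 763) - 772)) - 3*(-18 + 36*√(-6 + 4))*(5 + 2*(-18 + 36*√(-6 + 4))) = (125 + (-785 - 772)) - 3*(-18 + 36*√(-2))*(5 + 2*(-18 + 36*√(-2))) = (125 - 1557) - 3*(-18 + 36*(I*√2))*(5 + 2*(-18 + 36*(I*√2))) = -1432 - 3*(-18 + 36*I*√2)*(5 + 2*(-18 + 36*I*√2)) = -1432 - 3*(-18 + 36*I*√2)*(5 + (-36 + 72*I*√2)) = -1432 - 3*(-18 + 36*I*√2)*(-31 + 72*I*√2) = -1432 - 3*(-31 + 72*I*√2)*(-18 + 36*I*√2)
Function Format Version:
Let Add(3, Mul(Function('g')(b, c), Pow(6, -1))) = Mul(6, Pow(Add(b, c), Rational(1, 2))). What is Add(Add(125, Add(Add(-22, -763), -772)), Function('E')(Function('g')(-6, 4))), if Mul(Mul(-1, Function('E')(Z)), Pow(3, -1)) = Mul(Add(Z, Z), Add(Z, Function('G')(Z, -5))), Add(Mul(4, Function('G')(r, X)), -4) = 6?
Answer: Add(12446, Mul(7236, I, Pow(2, Rational(1, 2)))) ≈ Add(12446., Mul(10233., I))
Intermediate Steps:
Function('G')(r, X) = Rational(5, 2) (Function('G')(r, X) = Add(1, Mul(Rational(1, 4), 6)) = Add(1, Rational(3, 2)) = Rational(5, 2))
Function('g')(b, c) = Add(-18, Mul(36, Pow(Add(b, c), Rational(1, 2)))) (Function('g')(b, c) = Add(-18, Mul(6, Mul(6, Pow(Add(b, c), Rational(1, 2))))) = Add(-18, Mul(36, Pow(Add(b, c), Rational(1, 2)))))
Function('E')(Z) = Mul(-6, Z, Add(Rational(5, 2), Z)) (Function('E')(Z) = Mul(-3, Mul(Add(Z, Z), Add(Z, Rational(5, 2)))) = Mul(-3, Mul(Mul(2, Z), Add(Rational(5, 2), Z))) = Mul(-3, Mul(2, Z, Add(Rational(5, 2), Z))) = Mul(-6, Z, Add(Rational(5, 2), Z)))
Add(Add(125, Add(Add(-22, -763), -772)), Function('E')(Function('g')(-6, 4))) = Add(Add(125, Add(Add(-22, -763), -772)), Mul(-3, Add(-18, Mul(36, Pow(Add(-6, 4), Rational(1, 2)))), Add(5, Mul(2, Add(-18, Mul(36, Pow(Add(-6, 4), Rational(1, 2)))))))) = Add(Add(125, Add(-785, -772)), Mul(-3, Add(-18, Mul(36, Pow(-2, Rational(1, 2)))), Add(5, Mul(2, Add(-18, Mul(36, Pow(-2, Rational(1, 2)))))))) = Add(Add(125, -1557), Mul(-3, Add(-18, Mul(36, Mul(I, Pow(2, Rational(1, 2))))), Add(5, Mul(2, Add(-18, Mul(36, Mul(I, Pow(2, Rational(1, 2))))))))) = Add(-1432, Mul(-3, Add(-18, Mul(36, I, Pow(2, Rational(1, 2)))), Add(5, Mul(2, Add(-18, Mul(36, I, Pow(2, Rational(1, 2)))))))) = Add(-1432, Mul(-3, Add(-18, Mul(36, I, Pow(2, Rational(1, 2)))), Add(5, Add(-36, Mul(72, I, Pow(2, Rational(1, 2))))))) = Add(-1432, Mul(-3, Add(-18, Mul(36, I, Pow(2, Rational(1, 2)))), Add(-31, Mul(72, I, Pow(2, Rational(1, 2)))))) = Add(-1432, Mul(-3, Add(-31, Mul(72, I, Pow(2, Rational(1, 2)))), Add(-18, Mul(36, I, Pow(2, Rational(1, 2))))))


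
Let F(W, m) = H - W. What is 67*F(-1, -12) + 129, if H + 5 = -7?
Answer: -608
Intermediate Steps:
H = -12 (H = -5 - 7 = -12)
F(W, m) = -12 - W
67*F(-1, -12) + 129 = 67*(-12 - 1*(-1)) + 129 = 67*(-12 + 1) + 129 = 67*(-11) + 129 = -737 + 129 = -608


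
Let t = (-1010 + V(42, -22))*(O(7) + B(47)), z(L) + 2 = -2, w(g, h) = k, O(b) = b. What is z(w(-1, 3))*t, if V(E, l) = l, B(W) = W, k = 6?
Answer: 222912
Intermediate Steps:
w(g, h) = 6
z(L) = -4 (z(L) = -2 - 2 = -4)
t = -55728 (t = (-1010 - 22)*(7 + 47) = -1032*54 = -55728)
z(w(-1, 3))*t = -4*(-55728) = 222912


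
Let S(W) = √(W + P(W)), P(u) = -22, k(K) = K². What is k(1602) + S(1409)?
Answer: 2566404 + √1387 ≈ 2.5664e+6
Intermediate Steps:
S(W) = √(-22 + W) (S(W) = √(W - 22) = √(-22 + W))
k(1602) + S(1409) = 1602² + √(-22 + 1409) = 2566404 + √1387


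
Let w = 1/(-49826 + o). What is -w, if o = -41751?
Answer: 1/91577 ≈ 1.0920e-5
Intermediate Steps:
w = -1/91577 (w = 1/(-49826 - 41751) = 1/(-91577) = -1/91577 ≈ -1.0920e-5)
-w = -1*(-1/91577) = 1/91577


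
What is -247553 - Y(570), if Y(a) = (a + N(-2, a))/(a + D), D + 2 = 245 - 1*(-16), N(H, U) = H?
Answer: -205222005/829 ≈ -2.4755e+5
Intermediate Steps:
D = 259 (D = -2 + (245 - 1*(-16)) = -2 + (245 + 16) = -2 + 261 = 259)
Y(a) = (-2 + a)/(259 + a) (Y(a) = (a - 2)/(a + 259) = (-2 + a)/(259 + a))
-247553 - Y(570) = -247553 - (-2 + 570)/(259 + 570) = -247553 - 568/829 = -205222005/829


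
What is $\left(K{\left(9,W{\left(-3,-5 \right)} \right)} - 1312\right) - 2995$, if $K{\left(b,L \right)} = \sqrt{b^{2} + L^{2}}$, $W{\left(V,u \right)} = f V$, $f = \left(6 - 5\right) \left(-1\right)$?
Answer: $-4307 + 3 \sqrt{10} \approx -4297.5$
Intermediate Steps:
$f = -1$ ($f = 1 \left(-1\right) = -1$)
$W{\left(V,u \right)} = - V$
$K{\left(b,L \right)} = \sqrt{L^{2} + b^{2}}$
$\left(K{\left(9,W{\left(-3,-5 \right)} \right)} - 1312\right) - 2995 = \left(\sqrt{\left(\left(-1\right) \left(-3\right)\right)^{2} + 9^{2}} - 1312\right) - 2995 = \left(\sqrt{3^{2} + 81} - 1312\right) - 2995 = \left(\sqrt{9 + 81} - 1312\right) - 2995 = \left(\sqrt{90} - 1312\right) - 2995 = \left(3 \sqrt{10} - 1312\right) - 2995 = \left(-1312 + 3 \sqrt{10}\right) - 2995 = -4307 + 3 \sqrt{10}$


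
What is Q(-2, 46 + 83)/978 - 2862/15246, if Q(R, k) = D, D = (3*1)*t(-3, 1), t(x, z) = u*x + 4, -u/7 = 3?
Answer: 4915/276122 ≈ 0.017800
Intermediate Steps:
u = -21 (u = -7*3 = -21)
t(x, z) = 4 - 21*x (t(x, z) = -21*x + 4 = 4 - 21*x)
D = 201 (D = (3*1)*(4 - 21*(-3)) = 3*(4 + 63) = 3*67 = 201)
Q(R, k) = 201
Q(-2, 46 + 83)/978 - 2862/15246 = 201/978 - 2862/15246 = 201*(1/978) - 2862*1/15246 = 67/326 - 159/847 = 4915/276122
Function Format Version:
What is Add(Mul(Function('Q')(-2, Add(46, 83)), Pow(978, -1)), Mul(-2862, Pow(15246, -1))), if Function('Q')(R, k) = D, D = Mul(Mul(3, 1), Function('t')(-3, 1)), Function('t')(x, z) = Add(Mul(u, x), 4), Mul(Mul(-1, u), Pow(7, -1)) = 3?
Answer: Rational(4915, 276122) ≈ 0.017800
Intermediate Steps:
u = -21 (u = Mul(-7, 3) = -21)
Function('t')(x, z) = Add(4, Mul(-21, x)) (Function('t')(x, z) = Add(Mul(-21, x), 4) = Add(4, Mul(-21, x)))
D = 201 (D = Mul(Mul(3, 1), Add(4, Mul(-21, -3))) = Mul(3, Add(4, 63)) = Mul(3, 67) = 201)
Function('Q')(R, k) = 201
Add(Mul(Function('Q')(-2, Add(46, 83)), Pow(978, -1)), Mul(-2862, Pow(15246, -1))) = Add(Mul(201, Pow(978, -1)), Mul(-2862, Pow(15246, -1))) = Add(Mul(201, Rational(1, 978)), Mul(-2862, Rational(1, 15246))) = Add(Rational(67, 326), Rational(-159, 847)) = Rational(4915, 276122)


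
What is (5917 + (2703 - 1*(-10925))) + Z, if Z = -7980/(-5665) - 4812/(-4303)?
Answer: 95300038539/4875299 ≈ 19548.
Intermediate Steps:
Z = 12319584/4875299 (Z = -7980*(-1/5665) - 4812*(-1/4303) = 1596/1133 + 4812/4303 = 12319584/4875299 ≈ 2.5269)
(5917 + (2703 - 1*(-10925))) + Z = (5917 + (2703 - 1*(-10925))) + 12319584/4875299 = (5917 + (2703 + 10925)) + 12319584/4875299 = (5917 + 13628) + 12319584/4875299 = 19545 + 12319584/4875299 = 95300038539/4875299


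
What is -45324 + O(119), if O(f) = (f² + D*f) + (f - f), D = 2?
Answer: -30925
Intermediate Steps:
O(f) = f² + 2*f (O(f) = (f² + 2*f) + (f - f) = (f² + 2*f) + 0 = f² + 2*f)
-45324 + O(119) = -45324 + 119*(2 + 119) = -45324 + 119*121 = -45324 + 14399 = -30925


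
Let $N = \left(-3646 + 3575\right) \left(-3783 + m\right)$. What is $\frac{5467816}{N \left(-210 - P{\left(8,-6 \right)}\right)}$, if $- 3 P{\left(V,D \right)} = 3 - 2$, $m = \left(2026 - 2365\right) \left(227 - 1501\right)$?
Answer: $\frac{5467816}{6372883959} \approx 0.00085798$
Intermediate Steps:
$m = 431886$ ($m = \left(-339\right) \left(-1274\right) = 431886$)
$P{\left(V,D \right)} = - \frac{1}{3}$ ($P{\left(V,D \right)} = - \frac{3 - 2}{3} = \left(- \frac{1}{3}\right) 1 = - \frac{1}{3}$)
$N = -30395313$ ($N = \left(-3646 + 3575\right) \left(-3783 + 431886\right) = \left(-71\right) 428103 = -30395313$)
$\frac{5467816}{N \left(-210 - P{\left(8,-6 \right)}\right)} = \frac{5467816}{\left(-30395313\right) \left(-210 - - \frac{1}{3}\right)} = \frac{5467816}{\left(-30395313\right) \left(-210 + \frac{1}{3}\right)} = \frac{5467816}{\left(-30395313\right) \left(- \frac{629}{3}\right)} = \frac{5467816}{6372883959}$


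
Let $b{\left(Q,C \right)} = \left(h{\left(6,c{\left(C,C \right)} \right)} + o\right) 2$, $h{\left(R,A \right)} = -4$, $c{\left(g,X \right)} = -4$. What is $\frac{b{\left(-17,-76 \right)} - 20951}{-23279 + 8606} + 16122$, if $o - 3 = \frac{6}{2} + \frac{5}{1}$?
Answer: $\frac{78859681}{4891} \approx 16123.0$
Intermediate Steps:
$o = 11$ ($o = 3 + \left(\frac{6}{2} + \frac{5}{1}\right) = 3 + \left(6 \cdot \frac{1}{2} + 5 \cdot 1\right) = 3 + \left(3 + 5\right) = 3 + 8 = 11$)
$b{\left(Q,C \right)} = 14$ ($b{\left(Q,C \right)} = \left(-4 + 11\right) 2 = 7 \cdot 2 = 14$)
$\frac{b{\left(-17,-76 \right)} - 20951}{-23279 + 8606} + 16122 = \frac{14 - 20951}{-23279 + 8606} + 16122 = - \frac{20937}{-14673} + 16122 = \left(-20937\right) \left(- \frac{1}{14673}\right) + 16122 = \frac{6979}{4891} + 16122 = \frac{78859681}{4891}$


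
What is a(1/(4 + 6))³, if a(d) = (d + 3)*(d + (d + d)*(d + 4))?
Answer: 362467097/15625000 ≈ 23.198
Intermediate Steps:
a(d) = (3 + d)*(d + 2*d*(4 + d)) (a(d) = (3 + d)*(d + (2*d)*(4 + d)) = (3 + d)*(d + 2*d*(4 + d)))
a(1/(4 + 6))³ = ((27 + 2*(1/(4 + 6))² + 15/(4 + 6))/(4 + 6))³ = ((27 + 2*(1/10)² + 15/10)/10)³ = ((27 + 2*(⅒)² + 15*(⅒))/10)³ = ((27 + 2*(1/100) + 3/2)/10)³ = ((27 + 1/50 + 3/2)/10)³ = ((⅒)*(713/25))³ = (713/250)³ = 362467097/15625000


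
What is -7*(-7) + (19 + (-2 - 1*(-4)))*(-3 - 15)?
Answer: -329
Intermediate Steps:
-7*(-7) + (19 + (-2 - 1*(-4)))*(-3 - 15) = 49 + (19 + (-2 + 4))*(-18) = 49 + (19 + 2)*(-18) = 49 + 21*(-18) = 49 - 378 = -329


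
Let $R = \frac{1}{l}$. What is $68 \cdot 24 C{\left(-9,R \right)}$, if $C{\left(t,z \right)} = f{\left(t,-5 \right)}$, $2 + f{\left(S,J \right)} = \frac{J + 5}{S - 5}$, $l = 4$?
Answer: $-3264$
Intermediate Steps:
$R = \frac{1}{4} \approx 0.25$
$f{\left(S,J \right)} = -2 + \frac{5 + J}{-5 + S}$ ($f{\left(S,J \right)} = -2 + \frac{J + 5}{S - 5} = -2 + \frac{5 + J}{-5 + S}$)
$C{\left(t,z \right)} = \frac{10 - 2 t}{-5 + t}$ ($C{\left(t,z \right)} = \frac{15 - 5 - 2 t}{-5 + t} = \frac{10 - 2 t}{-5 + t}$)
$68 \cdot 24 C{\left(-9,R \right)} = 68 \cdot 24 \left(-2\right) = 1632 \left(-2\right) = -3264$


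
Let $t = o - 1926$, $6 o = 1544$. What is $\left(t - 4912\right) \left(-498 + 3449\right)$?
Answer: $- \frac{58258642}{3} \approx -1.942 \cdot 10^{7}$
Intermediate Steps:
$o = \frac{772}{3}$ ($o = \frac{1}{6} \cdot 1544 = \frac{772}{3} \approx 257.33$)
$t = - \frac{5006}{3}$ ($t = \frac{772}{3} - 1926 = - \frac{5006}{3} \approx -1668.7$)
$\left(t - 4912\right) \left(-498 + 3449\right) = \left(- \frac{5006}{3} - 4912\right) \left(-498 + 3449\right) = \left(- \frac{19742}{3}\right) 2951 = - \frac{58258642}{3}$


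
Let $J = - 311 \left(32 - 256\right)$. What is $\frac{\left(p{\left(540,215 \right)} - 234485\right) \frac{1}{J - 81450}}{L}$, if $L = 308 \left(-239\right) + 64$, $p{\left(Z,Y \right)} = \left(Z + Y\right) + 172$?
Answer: $- \frac{116779}{433418364} \approx -0.00026944$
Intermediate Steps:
$J = 69664$ ($J = \left(-311\right) \left(-224\right) = 69664$)
$p{\left(Z,Y \right)} = 172 + Y + Z$ ($p{\left(Z,Y \right)} = \left(Y + Z\right) + 172 = 172 + Y + Z$)
$L = -73548$ ($L = -73612 + 64 = -73548$)
$\frac{\left(p{\left(540,215 \right)} - 234485\right) \frac{1}{J - 81450}}{L} = \frac{\left(\left(172 + 215 + 540\right) - 234485\right) \frac{1}{69664 - 81450}}{-73548} = \frac{927 - 234485}{-11786} \left(- \frac{1}{73548}\right) = \left(-233558\right) \left(- \frac{1}{11786}\right) \left(- \frac{1}{73548}\right) = \frac{116779}{5893} \left(- \frac{1}{73548}\right) = - \frac{116779}{433418364}$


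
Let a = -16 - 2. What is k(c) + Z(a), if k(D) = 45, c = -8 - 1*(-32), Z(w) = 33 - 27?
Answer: 51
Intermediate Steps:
a = -18
Z(w) = 6
c = 24 (c = -8 + 32 = 24)
k(c) + Z(a) = 45 + 6 = 51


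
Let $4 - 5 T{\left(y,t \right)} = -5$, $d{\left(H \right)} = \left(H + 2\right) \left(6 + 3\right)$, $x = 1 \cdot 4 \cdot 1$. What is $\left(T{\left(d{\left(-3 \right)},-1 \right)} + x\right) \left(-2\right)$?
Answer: $- \frac{58}{5} \approx -11.6$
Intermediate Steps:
$x = 4$ ($x = 4 \cdot 1 = 4$)
$d{\left(H \right)} = 18 + 9 H$ ($d{\left(H \right)} = \left(2 + H\right) 9 = 18 + 9 H$)
$T{\left(y,t \right)} = \frac{9}{5}$ ($T{\left(y,t \right)} = \frac{4}{5} - -1 = \frac{4}{5} + 1 = \frac{9}{5}$)
$\left(T{\left(d{\left(-3 \right)},-1 \right)} + x\right) \left(-2\right) = \left(\frac{9}{5} + 4\right) \left(-2\right) = \frac{29}{5} \left(-2\right) = - \frac{58}{5}$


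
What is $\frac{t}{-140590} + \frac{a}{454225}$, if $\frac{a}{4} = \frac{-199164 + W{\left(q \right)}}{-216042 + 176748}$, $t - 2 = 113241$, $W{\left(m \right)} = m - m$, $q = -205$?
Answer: $- \frac{67369499238347}{83643163603950} \approx -0.80544$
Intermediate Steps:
$W{\left(m \right)} = 0$
$t = 113243$ ($t = 2 + 113241 = 113243$)
$a = \frac{132776}{6549}$ ($a = 4 \frac{-199164 + 0}{-216042 + 176748} = 4 \left(- \frac{199164}{-39294}\right) = 4 \left(\left(-199164\right) \left(- \frac{1}{39294}\right)\right) = 4 \cdot \frac{33194}{6549} = \frac{132776}{6549} \approx 20.274$)
$\frac{t}{-140590} + \frac{a}{454225} = \frac{113243}{-140590} + \frac{132776}{6549 \cdot 454225} = 113243 \left(- \frac{1}{140590}\right) + \frac{132776}{6549} \cdot \frac{1}{454225} = - \frac{113243}{140590} + \frac{132776}{2974719525} = - \frac{67369499238347}{83643163603950}$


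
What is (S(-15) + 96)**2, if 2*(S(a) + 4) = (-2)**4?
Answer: 10000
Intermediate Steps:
S(a) = 4 (S(a) = -4 + (1/2)*(-2)**4 = -4 + (1/2)*16 = -4 + 8 = 4)
(S(-15) + 96)**2 = (4 + 96)**2 = 100**2 = 10000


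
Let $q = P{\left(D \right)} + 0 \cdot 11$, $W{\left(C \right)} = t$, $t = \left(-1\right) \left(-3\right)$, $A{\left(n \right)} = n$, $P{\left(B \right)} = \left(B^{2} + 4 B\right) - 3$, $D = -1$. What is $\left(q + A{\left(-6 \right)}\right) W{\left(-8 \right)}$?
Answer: $-36$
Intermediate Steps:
$P{\left(B \right)} = -3 + B^{2} + 4 B$
$t = 3$
$W{\left(C \right)} = 3$
$q = -6$ ($q = \left(-3 + \left(-1\right)^{2} + 4 \left(-1\right)\right) + 0 \cdot 11 = \left(-3 + 1 - 4\right) + 0 = -6 + 0 = -6$)
$\left(q + A{\left(-6 \right)}\right) W{\left(-8 \right)} = \left(-6 - 6\right) 3 = \left(-12\right) 3 = -36$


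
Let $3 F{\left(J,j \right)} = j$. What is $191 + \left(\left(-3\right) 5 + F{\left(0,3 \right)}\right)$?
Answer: $177$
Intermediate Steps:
$F{\left(J,j \right)} = \frac{j}{3}$
$191 + \left(\left(-3\right) 5 + F{\left(0,3 \right)}\right) = 191 + \left(\left(-3\right) 5 + \frac{1}{3} \cdot 3\right) = 191 + \left(-15 + 1\right) = 191 - 14 = 177$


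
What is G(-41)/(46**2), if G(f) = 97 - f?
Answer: 3/46 ≈ 0.065217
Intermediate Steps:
G(-41)/(46**2) = (97 - 1*(-41))/(46**2) = (97 + 41)/2116 = 138*(1/2116) = 3/46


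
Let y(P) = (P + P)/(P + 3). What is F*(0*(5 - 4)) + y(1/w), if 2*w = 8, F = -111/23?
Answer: 2/13 ≈ 0.15385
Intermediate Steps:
F = -111/23 (F = -111*1/23 = -111/23 ≈ -4.8261)
w = 4 (w = (½)*8 = 4)
y(P) = 2*P/(3 + P) (y(P) = (2*P)/(3 + P) = 2*P/(3 + P))
F*(0*(5 - 4)) + y(1/w) = -0*(5 - 4) + 2/(4*(3 + 1/4)) = -0 + 2*(¼)/(3 + ¼) = -111/23*0 + 2*(¼)/(13/4) = 0 + 2*(¼)*(4/13) = 0 + 2/13 = 2/13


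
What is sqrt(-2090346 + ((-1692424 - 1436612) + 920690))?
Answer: 2*I*sqrt(1074673) ≈ 2073.3*I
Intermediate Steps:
sqrt(-2090346 + ((-1692424 - 1436612) + 920690)) = sqrt(-2090346 + (-3129036 + 920690)) = sqrt(-2090346 - 2208346) = sqrt(-4298692) = 2*I*sqrt(1074673)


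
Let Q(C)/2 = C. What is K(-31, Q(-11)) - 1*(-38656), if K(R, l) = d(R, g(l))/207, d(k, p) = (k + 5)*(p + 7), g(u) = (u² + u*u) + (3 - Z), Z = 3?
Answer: 2658814/69 ≈ 38534.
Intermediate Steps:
Q(C) = 2*C
g(u) = 2*u² (g(u) = (u² + u*u) + (3 - 1*3) = (u² + u²) + (3 - 3) = 2*u² + 0 = 2*u²)
d(k, p) = (5 + k)*(7 + p)
K(R, l) = 35/207 + 7*R/207 + 10*l²/207 + 2*R*l²/207 (K(R, l) = (35 + 5*(2*l²) + 7*R + R*(2*l²))/207 = (35 + 10*l² + 7*R + 2*R*l²)*(1/207) = (35 + 7*R + 10*l² + 2*R*l²)*(1/207) = 35/207 + 7*R/207 + 10*l²/207 + 2*R*l²/207)
K(-31, Q(-11)) - 1*(-38656) = (35/207 + (7/207)*(-31) + 10*(2*(-11))²/207 + (2/207)*(-31)*(2*(-11))²) - 1*(-38656) = (35/207 - 217/207 + (10/207)*(-22)² + (2/207)*(-31)*(-22)²) + 38656 = (35/207 - 217/207 + (10/207)*484 + (2/207)*(-31)*484) + 38656 = (35/207 - 217/207 + 4840/207 - 30008/207) + 38656 = -8450/69 + 38656 = 2658814/69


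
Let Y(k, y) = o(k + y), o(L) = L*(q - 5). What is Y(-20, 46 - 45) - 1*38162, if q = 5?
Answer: -38162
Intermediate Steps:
o(L) = 0 (o(L) = L*(5 - 5) = L*0 = 0)
Y(k, y) = 0
Y(-20, 46 - 45) - 1*38162 = 0 - 1*38162 = 0 - 38162 = -38162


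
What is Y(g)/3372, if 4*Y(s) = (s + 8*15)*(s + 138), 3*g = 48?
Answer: 1309/843 ≈ 1.5528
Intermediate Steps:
g = 16 (g = (1/3)*48 = 16)
Y(s) = (120 + s)*(138 + s)/4 (Y(s) = ((s + 8*15)*(s + 138))/4 = ((s + 120)*(138 + s))/4 = ((120 + s)*(138 + s))/4 = (120 + s)*(138 + s)/4)
Y(g)/3372 = (4140 + (1/4)*16**2 + (129/2)*16)/3372 = (4140 + (1/4)*256 + 1032)*(1/3372) = (4140 + 64 + 1032)*(1/3372) = 5236*(1/3372) = 1309/843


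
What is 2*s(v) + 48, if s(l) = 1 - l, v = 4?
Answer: 42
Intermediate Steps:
2*s(v) + 48 = 2*(1 - 1*4) + 48 = 2*(1 - 4) + 48 = 2*(-3) + 48 = -6 + 48 = 42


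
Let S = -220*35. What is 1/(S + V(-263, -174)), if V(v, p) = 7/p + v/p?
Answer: -87/669772 ≈ -0.00012989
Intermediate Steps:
S = -7700
1/(S + V(-263, -174)) = 1/(-7700 + (7 - 263)/(-174)) = 1/(-7700 - 1/174*(-256)) = 1/(-7700 + 128/87) = 1/(-669772/87) = -87/669772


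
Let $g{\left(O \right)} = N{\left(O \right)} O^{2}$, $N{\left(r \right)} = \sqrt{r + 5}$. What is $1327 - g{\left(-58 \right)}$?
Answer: $1327 - 3364 i \sqrt{53} \approx 1327.0 - 24490.0 i$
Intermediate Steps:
$N{\left(r \right)} = \sqrt{5 + r}$
$g{\left(O \right)} = O^{2} \sqrt{5 + O}$ ($g{\left(O \right)} = \sqrt{5 + O} O^{2} = O^{2} \sqrt{5 + O}$)
$1327 - g{\left(-58 \right)} = 1327 - \left(-58\right)^{2} \sqrt{5 - 58} = 1327 - 3364 \sqrt{-53} = 1327 - 3364 i \sqrt{53}$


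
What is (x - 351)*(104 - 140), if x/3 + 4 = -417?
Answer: 58104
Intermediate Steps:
x = -1263 (x = -12 + 3*(-417) = -12 - 1251 = -1263)
(x - 351)*(104 - 140) = (-1263 - 351)*(104 - 140) = -1614*(-36) = 58104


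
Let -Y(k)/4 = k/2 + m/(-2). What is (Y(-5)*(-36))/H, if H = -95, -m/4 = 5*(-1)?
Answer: 360/19 ≈ 18.947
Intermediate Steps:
m = 20 (m = -20*(-1) = -4*(-5) = 20)
Y(k) = 40 - 2*k (Y(k) = -4*(k/2 + 20/(-2)) = -4*(k*(½) + 20*(-½)) = -4*(k/2 - 10) = -4*(-10 + k/2) = 40 - 2*k)
(Y(-5)*(-36))/H = ((40 - 2*(-5))*(-36))/(-95) = ((40 + 10)*(-36))*(-1/95) = (50*(-36))*(-1/95) = -1800*(-1/95) = 360/19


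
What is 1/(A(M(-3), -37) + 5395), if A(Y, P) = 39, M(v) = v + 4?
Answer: 1/5434 ≈ 0.00018403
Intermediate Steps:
M(v) = 4 + v
1/(A(M(-3), -37) + 5395) = 1/(39 + 5395) = 1/5434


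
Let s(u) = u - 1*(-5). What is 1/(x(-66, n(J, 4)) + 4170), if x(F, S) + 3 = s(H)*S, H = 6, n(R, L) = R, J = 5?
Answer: 1/4222 ≈ 0.00023685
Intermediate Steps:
s(u) = 5 + u (s(u) = u + 5 = 5 + u)
x(F, S) = -3 + 11*S (x(F, S) = -3 + (5 + 6)*S = -3 + 11*S)
1/(x(-66, n(J, 4)) + 4170) = 1/((-3 + 11*5) + 4170) = 1/((-3 + 55) + 4170) = 1/(52 + 4170) = 1/4222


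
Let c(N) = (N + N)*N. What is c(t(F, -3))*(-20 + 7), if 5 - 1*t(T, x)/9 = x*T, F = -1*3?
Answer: -33696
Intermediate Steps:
F = -3
t(T, x) = 45 - 9*T*x (t(T, x) = 45 - 9*x*T = 45 - 9*T*x)
c(N) = 2*N**2 (c(N) = (2*N)*N = 2*N**2)
c(t(F, -3))*(-20 + 7) = (2*(45 - 9*(-3)*(-3))**2)*(-20 + 7) = (2*(45 - 81)**2)*(-13) = (2*(-36)**2)*(-13) = (2*1296)*(-13) = 2592*(-13) = -33696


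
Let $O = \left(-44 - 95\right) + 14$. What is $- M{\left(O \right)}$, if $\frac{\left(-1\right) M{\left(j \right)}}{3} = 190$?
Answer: $570$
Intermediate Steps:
$O = -125$ ($O = -139 + 14 = -125$)
$M{\left(j \right)} = -570$ ($M{\left(j \right)} = \left(-3\right) 190 = -570$)
$- M{\left(O \right)} = \left(-1\right) \left(-570\right) = 570$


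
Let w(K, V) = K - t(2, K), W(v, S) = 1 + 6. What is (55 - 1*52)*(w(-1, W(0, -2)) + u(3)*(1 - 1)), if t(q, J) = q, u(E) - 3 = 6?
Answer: -9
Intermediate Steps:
W(v, S) = 7
u(E) = 9 (u(E) = 3 + 6 = 9)
w(K, V) = -2 + K (w(K, V) = K - 1*2 = K - 2 = -2 + K)
(55 - 1*52)*(w(-1, W(0, -2)) + u(3)*(1 - 1)) = (55 - 1*52)*((-2 - 1) + 9*(1 - 1)) = (55 - 52)*(-3 + 9*0) = 3*(-3 + 0) = 3*(-3) = -9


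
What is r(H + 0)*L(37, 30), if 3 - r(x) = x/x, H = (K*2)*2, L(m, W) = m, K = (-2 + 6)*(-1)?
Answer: 74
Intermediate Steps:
K = -4 (K = 4*(-1) = -4)
H = -16 (H = -4*2*2 = -8*2 = -16)
r(x) = 2 (r(x) = 3 - x/x = 3 - 1*1 = 3 - 1 = 2)
r(H + 0)*L(37, 30) = 2*37 = 74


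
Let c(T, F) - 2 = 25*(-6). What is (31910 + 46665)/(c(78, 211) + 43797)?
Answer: 78575/43649 ≈ 1.8002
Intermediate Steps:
c(T, F) = -148 (c(T, F) = 2 + 25*(-6) = 2 - 150 = -148)
(31910 + 46665)/(c(78, 211) + 43797) = (31910 + 46665)/(-148 + 43797) = 78575/43649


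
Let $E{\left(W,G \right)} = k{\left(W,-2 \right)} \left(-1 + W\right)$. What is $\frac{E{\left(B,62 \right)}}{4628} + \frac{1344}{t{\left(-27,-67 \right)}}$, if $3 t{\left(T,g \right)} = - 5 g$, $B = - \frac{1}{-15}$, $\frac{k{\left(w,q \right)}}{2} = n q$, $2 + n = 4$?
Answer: $\frac{13996948}{1162785} \approx 12.037$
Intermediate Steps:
$n = 2$ ($n = -2 + 4 = 2$)
$k{\left(w,q \right)} = 4 q$ ($k{\left(w,q \right)} = 2 \cdot 2 q = 4 q$)
$B = \frac{1}{15}$ ($B = \left(-1\right) \left(- \frac{1}{15}\right) = \frac{1}{15} \approx 0.066667$)
$t{\left(T,g \right)} = - \frac{5 g}{3}$ ($t{\left(T,g \right)} = \frac{\left(-5\right) g}{3} = - \frac{5 g}{3}$)
$E{\left(W,G \right)} = 8 - 8 W$ ($E{\left(W,G \right)} = 4 \left(-2\right) \left(-1 + W\right) = - 8 \left(-1 + W\right) = 8 - 8 W$)
$\frac{E{\left(B,62 \right)}}{4628} + \frac{1344}{t{\left(-27,-67 \right)}} = \frac{8 - \frac{8}{15}}{4628} + \frac{1344}{\left(- \frac{5}{3}\right) \left(-67\right)} = \left(8 - \frac{8}{15}\right) \frac{1}{4628} + \frac{1344}{\frac{335}{3}} = \frac{112}{15} \cdot \frac{1}{4628} + 1344 \cdot \frac{3}{335} = \frac{28}{17355} + \frac{4032}{335} = \frac{13996948}{1162785}$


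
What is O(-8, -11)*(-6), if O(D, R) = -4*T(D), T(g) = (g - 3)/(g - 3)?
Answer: 24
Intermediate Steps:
T(g) = 1 (T(g) = (-3 + g)/(-3 + g) = 1)
O(D, R) = -4 (O(D, R) = -4*1 = -4)
O(-8, -11)*(-6) = -4*(-6) = 24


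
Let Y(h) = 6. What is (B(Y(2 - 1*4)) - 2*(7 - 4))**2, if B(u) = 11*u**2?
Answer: 152100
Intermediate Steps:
(B(Y(2 - 1*4)) - 2*(7 - 4))**2 = (11*6**2 - 2*(7 - 4))**2 = (11*36 - 2*3)**2 = (396 - 6)**2 = 390**2 = 152100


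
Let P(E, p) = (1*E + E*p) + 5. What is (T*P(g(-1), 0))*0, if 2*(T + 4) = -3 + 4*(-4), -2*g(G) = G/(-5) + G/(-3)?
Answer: 0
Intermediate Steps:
g(G) = 4*G/15 (g(G) = -(G/(-5) + G/(-3))/2 = -(G*(-1/5) + G*(-1/3))/2 = -(-G/5 - G/3)/2 = -(-4)*G/15 = 4*G/15)
P(E, p) = 5 + E + E*p (P(E, p) = (E + E*p) + 5 = 5 + E + E*p)
T = -27/2 (T = -4 + (-3 + 4*(-4))/2 = -4 + (-3 - 16)/2 = -4 + (1/2)*(-19) = -4 - 19/2 = -27/2 ≈ -13.500)
(T*P(g(-1), 0))*0 = -27*(5 + (4/15)*(-1) + ((4/15)*(-1))*0)/2*0 = -27*(5 - 4/15 - 4/15*0)/2*0 = -27*(5 - 4/15 + 0)/2*0 = -27/2*71/15*0 = -639/10*0 = 0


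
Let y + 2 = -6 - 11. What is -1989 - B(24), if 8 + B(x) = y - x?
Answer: -1938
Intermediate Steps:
y = -19 (y = -2 + (-6 - 11) = -2 - 17 = -19)
B(x) = -27 - x (B(x) = -8 + (-19 - x) = -27 - x)
-1989 - B(24) = -1989 - (-27 - 1*24) = -1989 - (-27 - 24) = -1989 - 1*(-51) = -1989 + 51 = -1938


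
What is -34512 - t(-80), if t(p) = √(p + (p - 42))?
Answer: -34512 - I*√202 ≈ -34512.0 - 14.213*I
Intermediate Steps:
t(p) = √(-42 + 2*p) (t(p) = √(p + (-42 + p)) = √(-42 + 2*p))
-34512 - t(-80) = -34512 - √(-42 + 2*(-80)) = -34512 - √(-42 - 160) = -34512 - √(-202) = -34512 - I*√202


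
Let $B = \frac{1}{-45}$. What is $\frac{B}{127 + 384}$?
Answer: $- \frac{1}{22995} \approx -4.3488 \cdot 10^{-5}$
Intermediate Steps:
$B = - \frac{1}{45} \approx -0.022222$
$\frac{B}{127 + 384} = - \frac{1}{45 \left(127 + 384\right)} = - \frac{1}{45 \cdot 511} = \left(- \frac{1}{45}\right) \frac{1}{511} = - \frac{1}{22995}$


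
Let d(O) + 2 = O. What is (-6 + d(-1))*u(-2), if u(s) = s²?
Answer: -36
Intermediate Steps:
d(O) = -2 + O
(-6 + d(-1))*u(-2) = (-6 + (-2 - 1))*(-2)² = (-6 - 3)*4 = -9*4 = -36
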